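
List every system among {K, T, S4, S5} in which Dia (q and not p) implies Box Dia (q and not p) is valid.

S5-tableau for the negation not (Dia (q and not p) implies Box Dia (q and not p)):
1. not (Dia (q and not p) implies Box Dia (q and not p)), w0
2. Dia (q and not p), w0   [neg-implies-rule on 1]
3. not Box Dia (q and not p), w0   [neg-implies-rule on 1]
4. q and not p, w1   [Dia-rule on 2: fresh world w1, w0Rw1]
5. q, w1   [and-rule on 4]
6. not p, w1   [and-rule on 4]
7. not Dia (q and not p), w2   [neg-Box-rule on 3: fresh world w2, w0Rw2]
8. not (q and not p), w0   [neg-Dia-rule on 7 via w2Rw0]
9. not (q and not p), w1   [neg-Dia-rule on 7 via w2Rw1]
10. not (q and not p), w2   [neg-Dia-rule on 7 via w2Rw2]
11. p, w0   [neg-and-rule on 8 (branches; this branch)]
12. p, w1   [neg-and-rule on 9 (branches; this branch)]
Accessibility: w0Rw0, w0Rw1, w0Rw2, w1Rw0, w1Rw1, w1Rw2, w2Rw0, w2Rw1, w2Rw2
Branch closes: p and not p both at w1.
Every branch closes (one shown): valid in S5.
S4-tableau for the negation not (Dia (q and not p) implies Box Dia (q and not p)):
1. not (Dia (q and not p) implies Box Dia (q and not p)), w0
2. Dia (q and not p), w0   [neg-implies-rule on 1]
3. not Box Dia (q and not p), w0   [neg-implies-rule on 1]
4. q and not p, w1   [Dia-rule on 2: fresh world w1, w0Rw1]
5. q, w1   [and-rule on 4]
6. not p, w1   [and-rule on 4]
7. not Dia (q and not p), w2   [neg-Box-rule on 3: fresh world w2, w0Rw2]
8. not (q and not p), w2   [neg-Dia-rule on 7 via w2Rw2]
9. p, w2   [neg-and-rule on 8 (branches; this branch)]
Accessibility: w0Rw0, w0Rw1, w0Rw2, w1Rw1, w2Rw2
Complete open branch: countermodel on an S4-frame, so not valid in S4, nor in K, T (the same frame is also a K-frame and a T-frame).

S5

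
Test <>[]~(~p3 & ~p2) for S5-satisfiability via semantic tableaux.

Satisfiable (open branch found)

1. <>[]~(~p3 & ~p2), u
2. []~(~p3 & ~p2), v
3. ~(~p3 & ~p2), u
4. ~(~p3 & ~p2), v
5. p2, u
6. p2, v
Accessibility: uRu, uRv, vRu, vRv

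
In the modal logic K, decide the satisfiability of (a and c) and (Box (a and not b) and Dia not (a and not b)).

No, unsatisfiable

1. (a and c) and (Box (a and not b) and Dia not (a and not b)), 0
2. a and c, 0
3. Box (a and not b) and Dia not (a and not b), 0
4. a, 0
5. c, 0
6. Box (a and not b), 0
7. Dia not (a and not b), 0
8. not (a and not b), 1
9. a and not b, 1
10. a, 1
11. not b, 1
12. b, 1
Accessibility: 0R1
Branch closes: b and not b both at 1.
(One branch shown.) All branches close.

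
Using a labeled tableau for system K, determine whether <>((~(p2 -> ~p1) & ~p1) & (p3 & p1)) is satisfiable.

No, unsatisfiable

1. <>((~(p2 -> ~p1) & ~p1) & (p3 & p1)), w0
2. (~(p2 -> ~p1) & ~p1) & (p3 & p1), w1
3. ~(p2 -> ~p1) & ~p1, w1
4. p3 & p1, w1
5. ~(p2 -> ~p1), w1
6. ~p1, w1
7. p3, w1
8. p1, w1
Accessibility: w0Rw1
Branch closes: p1 and ~p1 both at w1.
All branches of the tableau close; one closing branch shown above.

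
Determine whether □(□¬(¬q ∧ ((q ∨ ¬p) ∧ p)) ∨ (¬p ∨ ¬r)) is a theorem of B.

Tableau for the negation ¬□(□¬(¬q ∧ ((q ∨ ¬p) ∧ p)) ∨ (¬p ∨ ¬r)):
1. ¬□(□¬(¬q ∧ ((q ∨ ¬p) ∧ p)) ∨ (¬p ∨ ¬r)), u
2. ¬(□¬(¬q ∧ ((q ∨ ¬p) ∧ p)) ∨ (¬p ∨ ¬r)), v
3. ¬□¬(¬q ∧ ((q ∨ ¬p) ∧ p)), v
4. ¬(¬p ∨ ¬r), v
5. p, v
6. r, v
7. ¬q ∧ ((q ∨ ¬p) ∧ p), w
8. ¬q, w
9. (q ∨ ¬p) ∧ p, w
10. q ∨ ¬p, w
11. p, w
12. ¬p, w
Accessibility: uRu, uRv, vRu, vRv, vRw, wRv, wRw
Branch closes: p and ¬p both at w.
Every branch of the negation's tableau closes; the branch above is one of them.

Valid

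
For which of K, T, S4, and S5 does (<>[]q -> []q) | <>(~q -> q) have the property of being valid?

T-tableau for the negation ~((<>[]q -> []q) | <>(~q -> q)):
1. ~((<>[]q -> []q) | <>(~q -> q)), w0
2. ~(<>[]q -> []q), w0
3. ~<>(~q -> q), w0
4. <>[]q, w0
5. ~[]q, w0
6. ~(~q -> q), w0
7. ~q, w0
8. []q, w1
9. ~(~q -> q), w1
10. ~q, w1
11. q, w1
Accessibility: w0Rw0, w0Rw1, w1Rw1
Branch closes: q and ~q both at w1.
Every branch closes (one shown): valid in T, hence also in S4, S5 (every theorem of T is a theorem of S4 and S5).
K-tableau for the negation ~((<>[]q -> []q) | <>(~q -> q)):
1. ~((<>[]q -> []q) | <>(~q -> q)), w0
2. ~(<>[]q -> []q), w0
3. ~<>(~q -> q), w0
4. <>[]q, w0
5. ~[]q, w0
6. []q, w1
7. ~(~q -> q), w1
8. ~q, w1
9. ~q, w2
10. ~(~q -> q), w2
Accessibility: w0Rw1, w0Rw2
Complete open branch: countermodel on a K-frame, so not valid in K.

T, S4, S5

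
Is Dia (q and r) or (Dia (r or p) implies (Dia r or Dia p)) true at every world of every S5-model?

Tableau for the negation not (Dia (q and r) or (Dia (r or p) implies (Dia r or Dia p))):
1. not (Dia (q and r) or (Dia (r or p) implies (Dia r or Dia p))), u
2. not Dia (q and r), u
3. not (Dia (r or p) implies (Dia r or Dia p)), u
4. Dia (r or p), u
5. not (Dia r or Dia p), u
6. not Dia r, u
7. not Dia p, u
8. not (q and r), u
9. not r, u
10. not p, u
11. r or p, v
12. not (q and r), v
13. not r, v
14. not p, v
15. p, v
Accessibility: uRu, uRv, vRu, vRv
Branch closes: p and not p both at v.
All branches of the negation close; one closing branch shown above.

Valid in S5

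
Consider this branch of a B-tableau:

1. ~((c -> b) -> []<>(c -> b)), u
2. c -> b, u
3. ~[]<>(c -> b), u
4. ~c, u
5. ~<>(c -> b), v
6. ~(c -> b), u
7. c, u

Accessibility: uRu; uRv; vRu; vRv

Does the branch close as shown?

Both c and ~c appear at u.

Yes, closed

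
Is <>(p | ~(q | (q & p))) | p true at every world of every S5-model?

Invalid (countermodel exists)

Tableau for the negation ~(<>(p | ~(q | (q & p))) | p):
1. ~(<>(p | ~(q | (q & p))) | p), w0
2. ~<>(p | ~(q | (q & p))), w0
3. ~p, w0
4. ~(p | ~(q | (q & p))), w0
5. q | (q & p), w0
6. q, w0
Accessibility: w0Rw0
The negation has an open branch (countermodel exists).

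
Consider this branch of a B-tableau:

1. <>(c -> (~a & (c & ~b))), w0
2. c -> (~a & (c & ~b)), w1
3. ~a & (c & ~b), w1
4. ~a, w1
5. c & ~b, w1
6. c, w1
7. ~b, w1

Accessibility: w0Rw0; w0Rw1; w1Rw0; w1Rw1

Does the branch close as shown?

No, open

No atom appears with both signs at the same world.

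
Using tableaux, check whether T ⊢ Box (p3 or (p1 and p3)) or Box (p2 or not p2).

Tableau for the negation not (Box (p3 or (p1 and p3)) or Box (p2 or not p2)):
1. not (Box (p3 or (p1 and p3)) or Box (p2 or not p2)), w0
2. not Box (p3 or (p1 and p3)), w0
3. not Box (p2 or not p2), w0
4. not (p3 or (p1 and p3)), w1
5. not p3, w1
6. not (p1 and p3), w1
7. not (p2 or not p2), w2
8. not p2, w2
9. p2, w2
Accessibility: w0Rw0, w0Rw1, w0Rw2, w1Rw1, w2Rw2
Branch closes: p2 and not p2 both at w2.
All branches of the negation close; one closing branch shown above.

Valid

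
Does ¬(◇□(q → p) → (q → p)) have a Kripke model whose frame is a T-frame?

1. ¬(◇□(q → p) → (q → p)), 0
2. ◇□(q → p), 0   [¬→-rule on 1]
3. ¬(q → p), 0   [¬→-rule on 1]
4. q, 0   [¬→-rule on 3]
5. ¬p, 0   [¬→-rule on 3]
6. □(q → p), 1   [◇-rule on 2: fresh world 1, 0R1]
7. q → p, 1   [□-rule on 6 via 1R1]
8. p, 1   [→-rule on 7 (branches; this branch)]
Accessibility: 0R0, 0R1, 1R1

Satisfiable (open branch found)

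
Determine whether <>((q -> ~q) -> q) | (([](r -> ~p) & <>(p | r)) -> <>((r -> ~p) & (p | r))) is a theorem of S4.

Yes, valid

Tableau for the negation ~(<>((q -> ~q) -> q) | (([](r -> ~p) & <>(p | r)) -> <>((r -> ~p) & (p | r)))):
1. ~(<>((q -> ~q) -> q) | (([](r -> ~p) & <>(p | r)) -> <>((r -> ~p) & (p | r)))), u
2. ~<>((q -> ~q) -> q), u
3. ~(([](r -> ~p) & <>(p | r)) -> <>((r -> ~p) & (p | r))), u
4. [](r -> ~p) & <>(p | r), u
5. ~<>((r -> ~p) & (p | r)), u
6. [](r -> ~p), u
7. <>(p | r), u
8. ~((q -> ~q) -> q), u
9. q -> ~q, u
10. ~q, u
11. ~((r -> ~p) & (p | r)), u
12. r -> ~p, u
13. ~(p | r), u
14. ~p, u
15. ~r, u
16. p | r, v
17. ~((q -> ~q) -> q), v
18. q -> ~q, v
19. ~q, v
20. ~((r -> ~p) & (p | r)), v
21. r -> ~p, v
22. r, v
23. ~(r -> ~p), v
24. p, v
25. ~p, v
Accessibility: uRu, uRv, vRv
Branch closes: p and ~p both at v.
All branches of the negation close; one closing branch shown above.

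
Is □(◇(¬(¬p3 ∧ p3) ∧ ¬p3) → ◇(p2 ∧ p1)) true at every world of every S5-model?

Invalid (countermodel exists)

Tableau for the negation ¬□(◇(¬(¬p3 ∧ p3) ∧ ¬p3) → ◇(p2 ∧ p1)):
1. ¬□(◇(¬(¬p3 ∧ p3) ∧ ¬p3) → ◇(p2 ∧ p1)), w0
2. ¬(◇(¬(¬p3 ∧ p3) ∧ ¬p3) → ◇(p2 ∧ p1)), w1
3. ◇(¬(¬p3 ∧ p3) ∧ ¬p3), w1
4. ¬◇(p2 ∧ p1), w1
5. ¬(p2 ∧ p1), w0
6. ¬(p2 ∧ p1), w1
7. ¬p1, w0
8. ¬p1, w1
9. ¬(¬p3 ∧ p3) ∧ ¬p3, w2
10. ¬(¬p3 ∧ p3), w2
11. ¬p3, w2
12. ¬(p2 ∧ p1), w2
13. ¬p1, w2
Accessibility: w0Rw0, w0Rw1, w0Rw2, w1Rw0, w1Rw1, w1Rw2, w2Rw0, w2Rw1, w2Rw2
The negation has an open branch (countermodel exists).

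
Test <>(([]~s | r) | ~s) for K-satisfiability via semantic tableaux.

1. <>(([]~s | r) | ~s), u
2. ([]~s | r) | ~s, v   [<>-rule on 1: fresh world v, uRv]
3. ~s, v   [|-rule on 2 (branches; this branch)]
Accessibility: uRv

Yes, satisfiable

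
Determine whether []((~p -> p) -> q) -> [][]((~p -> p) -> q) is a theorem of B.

Tableau for the negation ~([]((~p -> p) -> q) -> [][]((~p -> p) -> q)):
1. ~([]((~p -> p) -> q) -> [][]((~p -> p) -> q)), 0
2. []((~p -> p) -> q), 0
3. ~[][]((~p -> p) -> q), 0
4. (~p -> p) -> q, 0
5. q, 0
6. ~[]((~p -> p) -> q), 1
7. (~p -> p) -> q, 1
8. q, 1
9. ~((~p -> p) -> q), 2
10. ~p -> p, 2
11. ~q, 2
12. p, 2
Accessibility: 0R0, 0R1, 1R0, 1R1, 1R2, 2R1, 2R2
The negation has an open branch (countermodel exists).

Invalid (countermodel exists)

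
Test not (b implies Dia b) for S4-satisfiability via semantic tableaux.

Unsatisfiable (every branch closes)

1. not (b implies Dia b), w0
2. b, w0
3. not Dia b, w0
4. not b, w0
Accessibility: w0Rw0
Branch closes: b and not b both at w0.
All branches of the tableau close; one closing branch shown above.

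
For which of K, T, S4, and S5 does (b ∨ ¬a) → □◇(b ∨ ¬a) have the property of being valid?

S5

S5-tableau for the negation ¬((b ∨ ¬a) → □◇(b ∨ ¬a)):
1. ¬((b ∨ ¬a) → □◇(b ∨ ¬a)), 0
2. b ∨ ¬a, 0   [¬→-rule on 1]
3. ¬□◇(b ∨ ¬a), 0   [¬→-rule on 1]
4. ¬a, 0   [∨-rule on 2 (branches; this branch)]
5. ¬◇(b ∨ ¬a), 1   [¬□-rule on 3: fresh world 1, 0R1]
6. ¬(b ∨ ¬a), 0   [¬◇-rule on 5 via 1R0]
7. ¬b, 0   [¬∨-rule on 6]
8. a, 0   [¬∨-rule on 6]
Accessibility: 0R0, 0R1, 1R0, 1R1
Branch closes: a and ¬a both at 0.
Every branch closes (one shown): valid in S5.
S4-tableau for the negation ¬((b ∨ ¬a) → □◇(b ∨ ¬a)):
1. ¬((b ∨ ¬a) → □◇(b ∨ ¬a)), 0
2. b ∨ ¬a, 0   [¬→-rule on 1]
3. ¬□◇(b ∨ ¬a), 0   [¬→-rule on 1]
4. ¬a, 0   [∨-rule on 2 (branches; this branch)]
5. ¬◇(b ∨ ¬a), 1   [¬□-rule on 3: fresh world 1, 0R1]
6. ¬(b ∨ ¬a), 1   [¬◇-rule on 5 via 1R1]
7. ¬b, 1   [¬∨-rule on 6]
8. a, 1   [¬∨-rule on 6]
Accessibility: 0R0, 0R1, 1R1
Complete open branch: countermodel on an S4-frame, so not valid in S4, nor in K, T (the same frame is also a K-frame and a T-frame).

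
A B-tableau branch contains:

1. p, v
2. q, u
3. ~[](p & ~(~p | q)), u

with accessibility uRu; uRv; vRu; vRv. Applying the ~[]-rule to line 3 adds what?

a fresh world w with uRw, and ~(p & ~(~p | q)) at w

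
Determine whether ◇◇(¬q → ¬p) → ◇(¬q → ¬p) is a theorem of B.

Tableau for the negation ¬(◇◇(¬q → ¬p) → ◇(¬q → ¬p)):
1. ¬(◇◇(¬q → ¬p) → ◇(¬q → ¬p)), w0
2. ◇◇(¬q → ¬p), w0
3. ¬◇(¬q → ¬p), w0
4. ¬(¬q → ¬p), w0
5. ¬q, w0
6. p, w0
7. ◇(¬q → ¬p), w1
8. ¬(¬q → ¬p), w1
9. ¬q, w1
10. p, w1
11. ¬q → ¬p, w2
12. ¬p, w2
Accessibility: w0Rw0, w0Rw1, w1Rw0, w1Rw1, w1Rw2, w2Rw1, w2Rw2
The negation has an open branch (countermodel exists).

Not valid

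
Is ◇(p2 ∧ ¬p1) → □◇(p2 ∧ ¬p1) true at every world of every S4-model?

Invalid (countermodel exists)

Tableau for the negation ¬(◇(p2 ∧ ¬p1) → □◇(p2 ∧ ¬p1)):
1. ¬(◇(p2 ∧ ¬p1) → □◇(p2 ∧ ¬p1)), u
2. ◇(p2 ∧ ¬p1), u   [¬→-rule on 1]
3. ¬□◇(p2 ∧ ¬p1), u   [¬→-rule on 1]
4. p2 ∧ ¬p1, v   [◇-rule on 2: fresh world v, uRv]
5. p2, v   [∧-rule on 4]
6. ¬p1, v   [∧-rule on 4]
7. ¬◇(p2 ∧ ¬p1), w   [¬□-rule on 3: fresh world w, uRw]
8. ¬(p2 ∧ ¬p1), w   [¬◇-rule on 7 via wRw]
9. p1, w   [¬∧-rule on 8 (branches; this branch)]
Accessibility: uRu, uRv, uRw, vRv, wRw
The negation has an open branch (countermodel exists).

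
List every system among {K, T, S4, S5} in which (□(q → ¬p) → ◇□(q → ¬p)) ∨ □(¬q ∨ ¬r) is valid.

T, S4, S5

K-tableau for the negation ¬((□(q → ¬p) → ◇□(q → ¬p)) ∨ □(¬q ∨ ¬r)):
1. ¬((□(q → ¬p) → ◇□(q → ¬p)) ∨ □(¬q ∨ ¬r)), u
2. ¬(□(q → ¬p) → ◇□(q → ¬p)), u
3. ¬□(¬q ∨ ¬r), u
4. □(q → ¬p), u
5. ¬◇□(q → ¬p), u
6. ¬(¬q ∨ ¬r), v
7. q, v
8. r, v
9. q → ¬p, v
10. ¬□(q → ¬p), v
11. ¬p, v
12. ¬(q → ¬p), w
13. q, w
14. p, w
Accessibility: uRv, vRw
Complete open branch: countermodel on a K-frame, so not valid in K.
T-tableau for the negation ¬((□(q → ¬p) → ◇□(q → ¬p)) ∨ □(¬q ∨ ¬r)):
1. ¬((□(q → ¬p) → ◇□(q → ¬p)) ∨ □(¬q ∨ ¬r)), u
2. ¬(□(q → ¬p) → ◇□(q → ¬p)), u
3. ¬□(¬q ∨ ¬r), u
4. □(q → ¬p), u
5. ¬◇□(q → ¬p), u
6. q → ¬p, u
7. ¬□(q → ¬p), u
8. ¬p, u
9. ¬(¬q ∨ ¬r), v
10. q, v
11. r, v
12. q → ¬p, v
13. ¬□(q → ¬p), v
14. ¬p, v
15. ¬(q → ¬p), w
16. q, w
17. p, w
18. q → ¬p, w
19. ¬□(q → ¬p), w
20. ¬p, w
Accessibility: uRu, uRv, uRw, vRv, wRw
Branch closes: p and ¬p both at w.
Every branch closes (one shown): valid in T, hence also in S4, S5 (every theorem of T is a theorem of S4 and S5).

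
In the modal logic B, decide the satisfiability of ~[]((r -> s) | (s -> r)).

No, unsatisfiable

1. ~[]((r -> s) | (s -> r)), 0
2. ~((r -> s) | (s -> r)), 1   [~[]-rule on 1: fresh world 1, 0R1]
3. ~(r -> s), 1   [~|-rule on 2]
4. ~(s -> r), 1   [~|-rule on 2]
5. r, 1   [~->-rule on 3]
6. ~s, 1   [~->-rule on 3]
7. s, 1   [~->-rule on 4]
8. ~r, 1   [~->-rule on 4]
Accessibility: 0R0, 0R1, 1R0, 1R1
Branch closes: s and ~s both at 1.
All branches of the tableau close; one closing branch shown above.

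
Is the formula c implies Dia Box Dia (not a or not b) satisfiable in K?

1. c implies Dia Box Dia (not a or not b), u
2. Dia Box Dia (not a or not b), u
3. Box Dia (not a or not b), v
Accessibility: uRv

Yes, satisfiable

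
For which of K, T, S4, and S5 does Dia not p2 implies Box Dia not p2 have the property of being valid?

S5

S5-tableau for the negation not (Dia not p2 implies Box Dia not p2):
1. not (Dia not p2 implies Box Dia not p2), w0
2. Dia not p2, w0
3. not Box Dia not p2, w0
4. not p2, w1
5. not Dia not p2, w2
6. p2, w0
7. p2, w1
Accessibility: w0Rw0, w0Rw1, w0Rw2, w1Rw0, w1Rw1, w1Rw2, w2Rw0, w2Rw1, w2Rw2
Branch closes: p2 and not p2 both at w1.
Every branch closes (one shown): valid in S5.
S4-tableau for the negation not (Dia not p2 implies Box Dia not p2):
1. not (Dia not p2 implies Box Dia not p2), w0
2. Dia not p2, w0
3. not Box Dia not p2, w0
4. not p2, w1
5. not Dia not p2, w2
6. p2, w2
Accessibility: w0Rw0, w0Rw1, w0Rw2, w1Rw1, w2Rw2
Complete open branch: countermodel on an S4-frame, so not valid in S4, nor in K, T (the same frame is also a K-frame and a T-frame).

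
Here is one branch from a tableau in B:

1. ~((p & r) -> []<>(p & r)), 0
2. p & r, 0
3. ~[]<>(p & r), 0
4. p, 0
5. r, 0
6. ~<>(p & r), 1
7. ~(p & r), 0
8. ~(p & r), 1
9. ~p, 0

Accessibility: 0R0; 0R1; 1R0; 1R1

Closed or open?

Closed

Both p and ~p appear at 0.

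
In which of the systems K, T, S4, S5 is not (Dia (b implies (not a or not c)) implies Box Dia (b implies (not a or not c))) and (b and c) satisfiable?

S5-tableau for the formula:
1. not (Dia (b implies (not a or not c)) implies Box Dia (b implies (not a or not c))) and (b and c), u
2. not (Dia (b implies (not a or not c)) implies Box Dia (b implies (not a or not c))), u
3. b and c, u
4. Dia (b implies (not a or not c)), u
5. not Box Dia (b implies (not a or not c)), u
6. b, u
7. c, u
8. b implies (not a or not c), v
9. not a or not c, v
10. not c, v
11. not Dia (b implies (not a or not c)), w
12. not (b implies (not a or not c)), u
13. not (not a or not c), u
14. a, u
15. not (b implies (not a or not c)), v
16. b, v
17. not (not a or not c), v
18. a, v
19. c, v
Accessibility: uRu, uRv, uRw, vRu, vRv, vRw, wRu, wRv, wRw
Branch closes: c and not c both at v.
Every branch closes (one shown): unsatisfiable in S5.
S4-tableau for the formula:
1. not (Dia (b implies (not a or not c)) implies Box Dia (b implies (not a or not c))) and (b and c), u
2. not (Dia (b implies (not a or not c)) implies Box Dia (b implies (not a or not c))), u
3. b and c, u
4. Dia (b implies (not a or not c)), u
5. not Box Dia (b implies (not a or not c)), u
6. b, u
7. c, u
8. b implies (not a or not c), v
9. not a or not c, v
10. not c, v
11. not Dia (b implies (not a or not c)), w
12. not (b implies (not a or not c)), w
13. b, w
14. not (not a or not c), w
15. a, w
16. c, w
Accessibility: uRu, uRv, uRw, vRv, wRw
Complete open branch: satisfiable in S4, hence also in K, T (this S4-model is also a K-model and a T-model).

K, T, S4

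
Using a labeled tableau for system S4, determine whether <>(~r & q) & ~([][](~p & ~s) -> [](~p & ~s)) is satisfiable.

Unsatisfiable

1. <>(~r & q) & ~([][](~p & ~s) -> [](~p & ~s)), u
2. <>(~r & q), u
3. ~([][](~p & ~s) -> [](~p & ~s)), u
4. [][](~p & ~s), u
5. ~[](~p & ~s), u
6. [](~p & ~s), u
7. ~p & ~s, u
8. ~p, u
9. ~s, u
10. ~r & q, v
11. ~r, v
12. q, v
13. [](~p & ~s), v
14. ~p & ~s, v
15. ~p, v
16. ~s, v
17. ~(~p & ~s), w
18. [](~p & ~s), w
19. ~p & ~s, w
20. ~p, w
21. ~s, w
22. s, w
Accessibility: uRu, uRv, uRw, vRv, wRw
Branch closes: s and ~s both at w.
All branches of the tableau close; one closing branch shown above.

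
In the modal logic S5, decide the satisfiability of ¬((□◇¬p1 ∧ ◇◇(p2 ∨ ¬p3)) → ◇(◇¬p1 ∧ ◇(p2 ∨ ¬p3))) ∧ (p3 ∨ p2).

1. ¬((□◇¬p1 ∧ ◇◇(p2 ∨ ¬p3)) → ◇(◇¬p1 ∧ ◇(p2 ∨ ¬p3))) ∧ (p3 ∨ p2), 0
2. ¬((□◇¬p1 ∧ ◇◇(p2 ∨ ¬p3)) → ◇(◇¬p1 ∧ ◇(p2 ∨ ¬p3))), 0
3. p3 ∨ p2, 0
4. □◇¬p1 ∧ ◇◇(p2 ∨ ¬p3), 0
5. ¬◇(◇¬p1 ∧ ◇(p2 ∨ ¬p3)), 0
6. □◇¬p1, 0
7. ◇◇(p2 ∨ ¬p3), 0
8. ¬(◇¬p1 ∧ ◇(p2 ∨ ¬p3)), 0
9. ◇¬p1, 0
10. p3, 0
11. ¬◇(p2 ∨ ¬p3), 0
12. ¬(p2 ∨ ¬p3), 0
13. ¬p2, 0
14. ◇(p2 ∨ ¬p3), 1
15. ¬(◇¬p1 ∧ ◇(p2 ∨ ¬p3)), 1
16. ◇¬p1, 1
17. ¬(p2 ∨ ¬p3), 1
18. ¬p2, 1
19. p3, 1
20. ¬◇(p2 ∨ ¬p3), 1
21. ¬p1, 2
22. ¬(◇¬p1 ∧ ◇(p2 ∨ ¬p3)), 2
23. ◇¬p1, 2
24. ¬(p2 ∨ ¬p3), 2
25. ¬p2, 2
26. p3, 2
27. ¬◇(p2 ∨ ¬p3), 2
28. p2 ∨ ¬p3, 3
29. ¬(◇¬p1 ∧ ◇(p2 ∨ ¬p3)), 3
30. ◇¬p1, 3
31. ¬(p2 ∨ ¬p3), 3
32. ¬p2, 3
33. p3, 3
34. ¬p3, 3
Accessibility: 0R0, 0R1, 0R2, 0R3, 1R0, 1R1, 1R2, 1R3, 2R0, 2R1, 2R2, 2R3, 3R0, 3R1, 3R2, 3R3
Branch closes: p3 and ¬p3 both at 3.
Every branch closes; the branch above is one of them.

Unsatisfiable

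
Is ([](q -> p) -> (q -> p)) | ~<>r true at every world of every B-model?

Valid in B

Tableau for the negation ~(([](q -> p) -> (q -> p)) | ~<>r):
1. ~(([](q -> p) -> (q -> p)) | ~<>r), w0
2. ~([](q -> p) -> (q -> p)), w0   [~|-rule on 1]
3. <>r, w0   [~|-rule on 1]
4. [](q -> p), w0   [~->-rule on 2]
5. ~(q -> p), w0   [~->-rule on 2]
6. q, w0   [~->-rule on 5]
7. ~p, w0   [~->-rule on 5]
8. q -> p, w0   [[]-rule on 4 via w0Rw0]
9. p, w0   [->-rule on 8 (branches; this branch)]
Accessibility: w0Rw0
Branch closes: p and ~p both at w0.
Every branch of the negation's tableau closes; the branch above is one of them.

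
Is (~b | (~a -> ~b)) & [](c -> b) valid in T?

No, not valid

Tableau for the negation ~((~b | (~a -> ~b)) & [](c -> b)):
1. ~((~b | (~a -> ~b)) & [](c -> b)), u
2. ~[](c -> b), u
3. ~(c -> b), v
4. c, v
5. ~b, v
Accessibility: uRu, uRv, vRv
The negation has an open branch (countermodel exists).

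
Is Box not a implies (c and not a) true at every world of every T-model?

Tableau for the negation not (Box not a implies (c and not a)):
1. not (Box not a implies (c and not a)), 0
2. Box not a, 0
3. not (c and not a), 0
4. not a, 0
5. not c, 0
Accessibility: 0R0
The negation has an open branch (countermodel exists).

No, not valid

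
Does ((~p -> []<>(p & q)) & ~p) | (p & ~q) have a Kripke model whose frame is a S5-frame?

Yes, satisfiable

1. ((~p -> []<>(p & q)) & ~p) | (p & ~q), u
2. p & ~q, u
3. p, u
4. ~q, u
Accessibility: uRu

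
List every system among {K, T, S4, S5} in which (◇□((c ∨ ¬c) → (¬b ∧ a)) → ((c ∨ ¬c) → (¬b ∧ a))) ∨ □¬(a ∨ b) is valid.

S5

S4-tableau for the negation ¬((◇□((c ∨ ¬c) → (¬b ∧ a)) → ((c ∨ ¬c) → (¬b ∧ a))) ∨ □¬(a ∨ b)):
1. ¬((◇□((c ∨ ¬c) → (¬b ∧ a)) → ((c ∨ ¬c) → (¬b ∧ a))) ∨ □¬(a ∨ b)), w0
2. ¬(◇□((c ∨ ¬c) → (¬b ∧ a)) → ((c ∨ ¬c) → (¬b ∧ a))), w0
3. ¬□¬(a ∨ b), w0
4. ◇□((c ∨ ¬c) → (¬b ∧ a)), w0
5. ¬((c ∨ ¬c) → (¬b ∧ a)), w0
6. c ∨ ¬c, w0
7. ¬(¬b ∧ a), w0
8. ¬c, w0
9. ¬a, w0
10. a ∨ b, w1
11. b, w1
12. □((c ∨ ¬c) → (¬b ∧ a)), w2
13. (c ∨ ¬c) → (¬b ∧ a), w2
14. ¬b ∧ a, w2
15. ¬b, w2
16. a, w2
Accessibility: w0Rw0, w0Rw1, w0Rw2, w1Rw1, w2Rw2
Complete open branch: countermodel on an S4-frame, so not valid in S4, nor in K, T (the same frame is also a K-frame and a T-frame).
S5-tableau for the negation ¬((◇□((c ∨ ¬c) → (¬b ∧ a)) → ((c ∨ ¬c) → (¬b ∧ a))) ∨ □¬(a ∨ b)):
1. ¬((◇□((c ∨ ¬c) → (¬b ∧ a)) → ((c ∨ ¬c) → (¬b ∧ a))) ∨ □¬(a ∨ b)), w0
2. ¬(◇□((c ∨ ¬c) → (¬b ∧ a)) → ((c ∨ ¬c) → (¬b ∧ a))), w0
3. ¬□¬(a ∨ b), w0
4. ◇□((c ∨ ¬c) → (¬b ∧ a)), w0
5. ¬((c ∨ ¬c) → (¬b ∧ a)), w0
6. c ∨ ¬c, w0
7. ¬(¬b ∧ a), w0
8. ¬c, w0
9. ¬a, w0
10. a ∨ b, w1
11. b, w1
12. □((c ∨ ¬c) → (¬b ∧ a)), w2
13. (c ∨ ¬c) → (¬b ∧ a), w0
14. (c ∨ ¬c) → (¬b ∧ a), w1
15. (c ∨ ¬c) → (¬b ∧ a), w2
16. ¬b ∧ a, w0
17. ¬b, w0
18. a, w0
Accessibility: w0Rw0, w0Rw1, w0Rw2, w1Rw0, w1Rw1, w1Rw2, w2Rw0, w2Rw1, w2Rw2
Branch closes: a and ¬a both at w0.
Every branch closes (one shown): valid in S5.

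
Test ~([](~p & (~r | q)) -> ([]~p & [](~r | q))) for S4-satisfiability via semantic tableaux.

Unsatisfiable

1. ~([](~p & (~r | q)) -> ([]~p & [](~r | q))), 0
2. [](~p & (~r | q)), 0
3. ~([]~p & [](~r | q)), 0
4. ~p & (~r | q), 0
5. ~p, 0
6. ~r | q, 0
7. ~[](~r | q), 0
8. q, 0
9. ~(~r | q), 1
10. r, 1
11. ~q, 1
12. ~p & (~r | q), 1
13. ~p, 1
14. ~r | q, 1
15. q, 1
Accessibility: 0R0, 0R1, 1R1
Branch closes: q and ~q both at 1.
Every branch closes; the branch above is one of them.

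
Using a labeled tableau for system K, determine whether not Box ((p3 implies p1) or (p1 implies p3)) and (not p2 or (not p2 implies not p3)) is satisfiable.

1. not Box ((p3 implies p1) or (p1 implies p3)) and (not p2 or (not p2 implies not p3)), 0
2. not Box ((p3 implies p1) or (p1 implies p3)), 0
3. not p2 or (not p2 implies not p3), 0
4. not p2 implies not p3, 0
5. not p3, 0
6. not ((p3 implies p1) or (p1 implies p3)), 1
7. not (p3 implies p1), 1
8. not (p1 implies p3), 1
9. p3, 1
10. not p1, 1
11. p1, 1
12. not p3, 1
Accessibility: 0R1
Branch closes: p1 and not p1 both at 1.
Every branch closes; the branch above is one of them.

No, unsatisfiable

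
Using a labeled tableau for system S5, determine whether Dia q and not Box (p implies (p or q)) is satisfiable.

1. Dia q and not Box (p implies (p or q)), u
2. Dia q, u   [and-rule on 1]
3. not Box (p implies (p or q)), u   [and-rule on 1]
4. q, v   [Dia-rule on 2: fresh world v, uRv]
5. not (p implies (p or q)), w   [neg-Box-rule on 3: fresh world w, uRw]
6. p, w   [neg-implies-rule on 5]
7. not (p or q), w   [neg-implies-rule on 5]
8. not p, w   [neg-or-rule on 7]
9. not q, w   [neg-or-rule on 7]
Accessibility: uRu, uRv, uRw, vRu, vRv, vRw, wRu, wRv, wRw
Branch closes: p and not p both at w.
(One branch shown.) All branches close.

Unsatisfiable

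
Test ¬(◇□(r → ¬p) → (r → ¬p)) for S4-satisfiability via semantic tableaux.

Satisfiable

1. ¬(◇□(r → ¬p) → (r → ¬p)), 0
2. ◇□(r → ¬p), 0
3. ¬(r → ¬p), 0
4. r, 0
5. p, 0
6. □(r → ¬p), 1
7. r → ¬p, 1
8. ¬p, 1
Accessibility: 0R0, 0R1, 1R1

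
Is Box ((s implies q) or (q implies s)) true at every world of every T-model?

Tableau for the negation not Box ((s implies q) or (q implies s)):
1. not Box ((s implies q) or (q implies s)), w0
2. not ((s implies q) or (q implies s)), w1   [neg-Box-rule on 1: fresh world w1, w0Rw1]
3. not (s implies q), w1   [neg-or-rule on 2]
4. not (q implies s), w1   [neg-or-rule on 2]
5. s, w1   [neg-implies-rule on 3]
6. not q, w1   [neg-implies-rule on 3]
7. q, w1   [neg-implies-rule on 4]
8. not s, w1   [neg-implies-rule on 4]
Accessibility: w0Rw0, w0Rw1, w1Rw1
Branch closes: q and not q both at w1.
Every branch of the negation's tableau closes; the branch above is one of them.

Valid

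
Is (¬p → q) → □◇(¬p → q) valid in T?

Tableau for the negation ¬((¬p → q) → □◇(¬p → q)):
1. ¬((¬p → q) → □◇(¬p → q)), u
2. ¬p → q, u   [¬→-rule on 1]
3. ¬□◇(¬p → q), u   [¬→-rule on 1]
4. q, u   [→-rule on 2 (branches; this branch)]
5. ¬◇(¬p → q), v   [¬□-rule on 3: fresh world v, uRv]
6. ¬(¬p → q), v   [¬◇-rule on 5 via vRv]
7. ¬p, v   [¬→-rule on 6]
8. ¬q, v   [¬→-rule on 6]
Accessibility: uRu, uRv, vRv
The negation has an open branch (countermodel exists).

No, not valid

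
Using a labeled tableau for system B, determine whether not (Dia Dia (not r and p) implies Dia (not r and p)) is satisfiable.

1. not (Dia Dia (not r and p) implies Dia (not r and p)), u
2. Dia Dia (not r and p), u
3. not Dia (not r and p), u
4. not (not r and p), u
5. not p, u
6. Dia (not r and p), v
7. not (not r and p), v
8. not p, v
9. not r and p, w
10. not r, w
11. p, w
Accessibility: uRu, uRv, vRu, vRv, vRw, wRv, wRw

Satisfiable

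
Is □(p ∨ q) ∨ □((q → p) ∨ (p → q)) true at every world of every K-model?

Tableau for the negation ¬(□(p ∨ q) ∨ □((q → p) ∨ (p → q))):
1. ¬(□(p ∨ q) ∨ □((q → p) ∨ (p → q))), u
2. ¬□(p ∨ q), u
3. ¬□((q → p) ∨ (p → q)), u
4. ¬(p ∨ q), v
5. ¬p, v
6. ¬q, v
7. ¬((q → p) ∨ (p → q)), w
8. ¬(q → p), w
9. ¬(p → q), w
10. q, w
11. ¬p, w
12. p, w
13. ¬q, w
Accessibility: uRv, uRw
Branch closes: p and ¬p both at w.
All branches of the negation close; one closing branch shown above.

Valid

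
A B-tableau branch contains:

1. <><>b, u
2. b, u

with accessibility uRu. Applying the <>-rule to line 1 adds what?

a fresh world v with uRv, and <>b at v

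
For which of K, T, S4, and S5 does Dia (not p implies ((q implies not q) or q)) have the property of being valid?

K-tableau for the negation not Dia (not p implies ((q implies not q) or q)):
1. not Dia (not p implies ((q implies not q) or q)), u
Complete open branch: countermodel on a K-frame, so not valid in K.
T-tableau for the negation not Dia (not p implies ((q implies not q) or q)):
1. not Dia (not p implies ((q implies not q) or q)), u
2. not (not p implies ((q implies not q) or q)), u
3. not p, u
4. not ((q implies not q) or q), u
5. not (q implies not q), u
6. not q, u
7. q, u
Accessibility: uRu
Branch closes: q and not q both at u.
Every branch closes (one shown): valid in T, hence also in S4, S5 (every theorem of T is a theorem of S4 and S5).

T, S4, S5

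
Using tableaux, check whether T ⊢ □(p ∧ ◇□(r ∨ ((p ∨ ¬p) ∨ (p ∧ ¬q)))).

Tableau for the negation ¬□(p ∧ ◇□(r ∨ ((p ∨ ¬p) ∨ (p ∧ ¬q)))):
1. ¬□(p ∧ ◇□(r ∨ ((p ∨ ¬p) ∨ (p ∧ ¬q)))), u
2. ¬(p ∧ ◇□(r ∨ ((p ∨ ¬p) ∨ (p ∧ ¬q)))), v   [¬□-rule on 1: fresh world v, uRv]
3. ¬p, v   [¬∧-rule on 2 (branches; this branch)]
Accessibility: uRu, uRv, vRv
The negation has an open branch (countermodel exists).

No, not valid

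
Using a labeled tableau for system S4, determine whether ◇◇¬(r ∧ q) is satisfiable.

Satisfiable (open branch found)

1. ◇◇¬(r ∧ q), w0
2. ◇¬(r ∧ q), w1
3. ¬(r ∧ q), w2
4. ¬q, w2
Accessibility: w0Rw0, w0Rw1, w0Rw2, w1Rw1, w1Rw2, w2Rw2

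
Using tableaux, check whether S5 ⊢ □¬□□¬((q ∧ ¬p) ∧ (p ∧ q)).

No, not valid

Tableau for the negation ¬□¬□□¬((q ∧ ¬p) ∧ (p ∧ q)):
1. ¬□¬□□¬((q ∧ ¬p) ∧ (p ∧ q)), 0
2. □□¬((q ∧ ¬p) ∧ (p ∧ q)), 1   [¬□-rule on 1: fresh world 1, 0R1]
3. □¬((q ∧ ¬p) ∧ (p ∧ q)), 0   [□-rule on 2 via 1R0]
4. □¬((q ∧ ¬p) ∧ (p ∧ q)), 1   [□-rule on 2 via 1R1]
5. ¬((q ∧ ¬p) ∧ (p ∧ q)), 0   [□-rule on 3 via 0R0]
6. ¬((q ∧ ¬p) ∧ (p ∧ q)), 1   [□-rule on 3 via 0R1]
7. ¬(p ∧ q), 0   [¬∧-rule on 5 (branches; this branch)]
8. ¬(p ∧ q), 1   [¬∧-rule on 6 (branches; this branch)]
9. ¬q, 0   [¬∧-rule on 7 (branches; this branch)]
10. ¬q, 1   [¬∧-rule on 8 (branches; this branch)]
Accessibility: 0R0, 0R1, 1R0, 1R1
The negation has an open branch (countermodel exists).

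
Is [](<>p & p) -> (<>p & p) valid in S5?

Valid

Tableau for the negation ~([](<>p & p) -> (<>p & p)):
1. ~([](<>p & p) -> (<>p & p)), w0
2. [](<>p & p), w0
3. ~(<>p & p), w0
4. <>p & p, w0
5. <>p, w0
6. p, w0
7. ~<>p, w0
8. ~p, w0
Accessibility: w0Rw0
Branch closes: p and ~p both at w0.
Every branch of the negation's tableau closes; the branch above is one of them.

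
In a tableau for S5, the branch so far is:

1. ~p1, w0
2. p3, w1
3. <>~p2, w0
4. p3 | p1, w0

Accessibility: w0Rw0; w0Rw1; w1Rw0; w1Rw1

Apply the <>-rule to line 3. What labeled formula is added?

a fresh world w2 with w0Rw2, and ~p2 at w2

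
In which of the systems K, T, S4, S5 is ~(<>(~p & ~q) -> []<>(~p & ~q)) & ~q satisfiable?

S5-tableau for the formula:
1. ~(<>(~p & ~q) -> []<>(~p & ~q)) & ~q, u
2. ~(<>(~p & ~q) -> []<>(~p & ~q)), u   [&-rule on 1]
3. ~q, u   [&-rule on 1]
4. <>(~p & ~q), u   [~->-rule on 2]
5. ~[]<>(~p & ~q), u   [~->-rule on 2]
6. ~p & ~q, v   [<>-rule on 4: fresh world v, uRv]
7. ~p, v   [&-rule on 6]
8. ~q, v   [&-rule on 6]
9. ~<>(~p & ~q), w   [~[]-rule on 5: fresh world w, uRw]
10. ~(~p & ~q), u   [~<>-rule on 9 via wRu]
11. ~(~p & ~q), v   [~<>-rule on 9 via wRv]
12. ~(~p & ~q), w   [~<>-rule on 9 via wRw]
13. p, u   [~&-rule on 10 (branches; this branch)]
14. q, v   [~&-rule on 11 (branches; this branch)]
Accessibility: uRu, uRv, uRw, vRu, vRv, vRw, wRu, wRv, wRw
Branch closes: q and ~q both at v.
Every branch closes (one shown): unsatisfiable in S5.
S4-tableau for the formula:
1. ~(<>(~p & ~q) -> []<>(~p & ~q)) & ~q, u
2. ~(<>(~p & ~q) -> []<>(~p & ~q)), u   [&-rule on 1]
3. ~q, u   [&-rule on 1]
4. <>(~p & ~q), u   [~->-rule on 2]
5. ~[]<>(~p & ~q), u   [~->-rule on 2]
6. ~p & ~q, v   [<>-rule on 4: fresh world v, uRv]
7. ~p, v   [&-rule on 6]
8. ~q, v   [&-rule on 6]
9. ~<>(~p & ~q), w   [~[]-rule on 5: fresh world w, uRw]
10. ~(~p & ~q), w   [~<>-rule on 9 via wRw]
11. q, w   [~&-rule on 10 (branches; this branch)]
Accessibility: uRu, uRv, uRw, vRv, wRw
Complete open branch: satisfiable in S4, hence also in K, T (this S4-model is also a K-model and a T-model).

K, T, S4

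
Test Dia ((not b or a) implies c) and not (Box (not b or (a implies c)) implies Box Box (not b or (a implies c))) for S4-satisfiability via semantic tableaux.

1. Dia ((not b or a) implies c) and not (Box (not b or (a implies c)) implies Box Box (not b or (a implies c))), w0
2. Dia ((not b or a) implies c), w0
3. not (Box (not b or (a implies c)) implies Box Box (not b or (a implies c))), w0
4. Box (not b or (a implies c)), w0
5. not Box Box (not b or (a implies c)), w0
6. not b or (a implies c), w0
7. a implies c, w0
8. c, w0
9. (not b or a) implies c, w1
10. not b or (a implies c), w1
11. not (not b or a), w1
12. b, w1
13. not a, w1
14. a implies c, w1
15. c, w1
16. not Box (not b or (a implies c)), w2
17. not b or (a implies c), w2
18. a implies c, w2
19. c, w2
20. not (not b or (a implies c)), w3
21. b, w3
22. not (a implies c), w3
23. a, w3
24. not c, w3
25. not b or (a implies c), w3
26. a implies c, w3
27. c, w3
Accessibility: w0Rw0, w0Rw1, w0Rw2, w0Rw3, w1Rw1, w2Rw2, w2Rw3, w3Rw3
Branch closes: c and not c both at w3.
All branches of the tableau close; one closing branch shown above.

No, unsatisfiable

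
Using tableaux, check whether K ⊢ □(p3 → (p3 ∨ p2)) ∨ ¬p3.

Valid in K

Tableau for the negation ¬(□(p3 → (p3 ∨ p2)) ∨ ¬p3):
1. ¬(□(p3 → (p3 ∨ p2)) ∨ ¬p3), w0
2. ¬□(p3 → (p3 ∨ p2)), w0
3. p3, w0
4. ¬(p3 → (p3 ∨ p2)), w1
5. p3, w1
6. ¬(p3 ∨ p2), w1
7. ¬p3, w1
8. ¬p2, w1
Accessibility: w0Rw1
Branch closes: p3 and ¬p3 both at w1.
Every branch of the negation's tableau closes; the branch above is one of them.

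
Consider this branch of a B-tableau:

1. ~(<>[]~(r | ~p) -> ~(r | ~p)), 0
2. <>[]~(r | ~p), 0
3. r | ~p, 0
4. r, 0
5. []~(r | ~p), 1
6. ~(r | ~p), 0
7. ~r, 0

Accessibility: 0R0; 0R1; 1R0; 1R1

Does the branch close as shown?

Both r and ~r appear at 0.

Yes, closed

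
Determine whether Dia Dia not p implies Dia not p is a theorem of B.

Not valid

Tableau for the negation not (Dia Dia not p implies Dia not p):
1. not (Dia Dia not p implies Dia not p), w0
2. Dia Dia not p, w0
3. not Dia not p, w0
4. p, w0
5. Dia not p, w1
6. p, w1
7. not p, w2
Accessibility: w0Rw0, w0Rw1, w1Rw0, w1Rw1, w1Rw2, w2Rw1, w2Rw2
The negation has an open branch (countermodel exists).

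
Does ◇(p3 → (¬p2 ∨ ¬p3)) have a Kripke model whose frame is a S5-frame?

Yes, satisfiable

1. ◇(p3 → (¬p2 ∨ ¬p3)), w0
2. p3 → (¬p2 ∨ ¬p3), w1
3. ¬p2 ∨ ¬p3, w1
4. ¬p3, w1
Accessibility: w0Rw0, w0Rw1, w1Rw0, w1Rw1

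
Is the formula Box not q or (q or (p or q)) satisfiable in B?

Satisfiable

1. Box not q or (q or (p or q)), w0
2. q or (p or q), w0
3. p or q, w0
4. q, w0
Accessibility: w0Rw0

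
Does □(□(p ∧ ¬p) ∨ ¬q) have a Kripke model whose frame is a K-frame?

1. □(□(p ∧ ¬p) ∨ ¬q), w0

Satisfiable (open branch found)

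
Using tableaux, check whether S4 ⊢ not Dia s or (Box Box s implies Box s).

Valid in S4

Tableau for the negation not (not Dia s or (Box Box s implies Box s)):
1. not (not Dia s or (Box Box s implies Box s)), w0
2. Dia s, w0
3. not (Box Box s implies Box s), w0
4. Box Box s, w0
5. not Box s, w0
6. Box s, w0
7. s, w0
8. s, w1
9. Box s, w1
10. not s, w2
11. Box s, w2
12. s, w2
Accessibility: w0Rw0, w0Rw1, w0Rw2, w1Rw1, w2Rw2
Branch closes: s and not s both at w2.
All branches of the negation close; one closing branch shown above.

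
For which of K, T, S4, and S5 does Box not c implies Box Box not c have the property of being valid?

S4, S5

S4-tableau for the negation not (Box not c implies Box Box not c):
1. not (Box not c implies Box Box not c), 0
2. Box not c, 0
3. not Box Box not c, 0
4. not c, 0
5. not Box not c, 1
6. not c, 1
7. c, 2
8. not c, 2
Accessibility: 0R0, 0R1, 0R2, 1R1, 1R2, 2R2
Branch closes: c and not c both at 2.
Every branch closes (one shown): valid in S4, hence also in S5 (every theorem of S4 is a theorem of S5).
T-tableau for the negation not (Box not c implies Box Box not c):
1. not (Box not c implies Box Box not c), 0
2. Box not c, 0
3. not Box Box not c, 0
4. not c, 0
5. not Box not c, 1
6. not c, 1
7. c, 2
Accessibility: 0R0, 0R1, 1R1, 1R2, 2R2
Complete open branch: countermodel on a T-frame, so not valid in T, nor in K (the same frame is also a K-frame).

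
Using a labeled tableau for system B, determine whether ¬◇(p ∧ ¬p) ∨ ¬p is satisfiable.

1. ¬◇(p ∧ ¬p) ∨ ¬p, 0
2. ¬p, 0
Accessibility: 0R0

Satisfiable (open branch found)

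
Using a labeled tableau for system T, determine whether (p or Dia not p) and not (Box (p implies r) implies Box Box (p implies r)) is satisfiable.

Yes, satisfiable

1. (p or Dia not p) and not (Box (p implies r) implies Box Box (p implies r)), 0
2. p or Dia not p, 0
3. not (Box (p implies r) implies Box Box (p implies r)), 0
4. Box (p implies r), 0
5. not Box Box (p implies r), 0
6. p implies r, 0
7. Dia not p, 0
8. r, 0
9. not Box (p implies r), 1
10. p implies r, 1
11. r, 1
12. not p, 2
13. p implies r, 2
14. r, 2
15. not (p implies r), 3
16. p, 3
17. not r, 3
Accessibility: 0R0, 0R1, 0R2, 1R1, 1R3, 2R2, 3R3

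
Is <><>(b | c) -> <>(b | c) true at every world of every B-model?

No, not valid

Tableau for the negation ~(<><>(b | c) -> <>(b | c)):
1. ~(<><>(b | c) -> <>(b | c)), w0
2. <><>(b | c), w0
3. ~<>(b | c), w0
4. ~(b | c), w0
5. ~b, w0
6. ~c, w0
7. <>(b | c), w1
8. ~(b | c), w1
9. ~b, w1
10. ~c, w1
11. b | c, w2
12. c, w2
Accessibility: w0Rw0, w0Rw1, w1Rw0, w1Rw1, w1Rw2, w2Rw1, w2Rw2
The negation has an open branch (countermodel exists).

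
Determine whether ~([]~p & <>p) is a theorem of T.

Yes, valid

Tableau for the negation []~p & <>p:
1. []~p & <>p, w0
2. []~p, w0
3. <>p, w0
4. ~p, w0
5. p, w1
6. ~p, w1
Accessibility: w0Rw0, w0Rw1, w1Rw1
Branch closes: p and ~p both at w1.
Every branch of the negation's tableau closes; the branch above is one of them.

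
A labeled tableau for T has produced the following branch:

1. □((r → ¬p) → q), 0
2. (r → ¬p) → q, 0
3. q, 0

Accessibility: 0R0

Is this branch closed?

Not closed

There is no literal clash: for every atom and world, at most one sign appears.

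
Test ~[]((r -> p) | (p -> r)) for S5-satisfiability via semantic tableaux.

1. ~[]((r -> p) | (p -> r)), u
2. ~((r -> p) | (p -> r)), v
3. ~(r -> p), v
4. ~(p -> r), v
5. r, v
6. ~p, v
7. p, v
8. ~r, v
Accessibility: uRu, uRv, vRu, vRv
Branch closes: p and ~p both at v.
All branches of the tableau close; one closing branch shown above.

No, unsatisfiable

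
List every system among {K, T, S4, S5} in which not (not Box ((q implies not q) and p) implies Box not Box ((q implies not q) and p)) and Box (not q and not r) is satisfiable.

K, T, S4

S5-tableau for the formula:
1. not (not Box ((q implies not q) and p) implies Box not Box ((q implies not q) and p)) and Box (not q and not r), u
2. not (not Box ((q implies not q) and p) implies Box not Box ((q implies not q) and p)), u
3. Box (not q and not r), u
4. not Box ((q implies not q) and p), u
5. not Box not Box ((q implies not q) and p), u
6. not q and not r, u
7. not q, u
8. not r, u
9. not ((q implies not q) and p), v
10. not q and not r, v
11. not q, v
12. not r, v
13. not p, v
14. Box ((q implies not q) and p), w
15. not q and not r, w
16. not q, w
17. not r, w
18. (q implies not q) and p, u
19. q implies not q, u
20. p, u
21. (q implies not q) and p, v
22. q implies not q, v
23. p, v
Accessibility: uRu, uRv, uRw, vRu, vRv, vRw, wRu, wRv, wRw
Branch closes: p and not p both at v.
Every branch closes (one shown): unsatisfiable in S5.
S4-tableau for the formula:
1. not (not Box ((q implies not q) and p) implies Box not Box ((q implies not q) and p)) and Box (not q and not r), u
2. not (not Box ((q implies not q) and p) implies Box not Box ((q implies not q) and p)), u
3. Box (not q and not r), u
4. not Box ((q implies not q) and p), u
5. not Box not Box ((q implies not q) and p), u
6. not q and not r, u
7. not q, u
8. not r, u
9. not ((q implies not q) and p), v
10. not q and not r, v
11. not q, v
12. not r, v
13. not p, v
14. Box ((q implies not q) and p), w
15. not q and not r, w
16. not q, w
17. not r, w
18. (q implies not q) and p, w
19. q implies not q, w
20. p, w
Accessibility: uRu, uRv, uRw, vRv, wRw
Complete open branch: satisfiable in S4, hence also in K, T (this S4-model is also a K-model and a T-model).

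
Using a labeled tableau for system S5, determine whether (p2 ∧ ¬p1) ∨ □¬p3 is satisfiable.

1. (p2 ∧ ¬p1) ∨ □¬p3, u
2. □¬p3, u
3. ¬p3, u
Accessibility: uRu

Yes, satisfiable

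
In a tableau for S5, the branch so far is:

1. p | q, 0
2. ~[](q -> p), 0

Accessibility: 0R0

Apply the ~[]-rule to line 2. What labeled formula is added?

a fresh world 1 with 0R1, and ~(q -> p) at 1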